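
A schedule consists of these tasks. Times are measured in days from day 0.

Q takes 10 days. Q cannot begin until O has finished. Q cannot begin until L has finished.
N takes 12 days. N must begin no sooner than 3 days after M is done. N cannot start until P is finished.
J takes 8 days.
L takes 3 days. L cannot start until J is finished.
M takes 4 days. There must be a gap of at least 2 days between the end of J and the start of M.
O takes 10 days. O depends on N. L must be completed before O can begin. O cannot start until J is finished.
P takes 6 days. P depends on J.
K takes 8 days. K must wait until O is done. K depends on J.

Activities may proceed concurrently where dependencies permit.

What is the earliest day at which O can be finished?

J can start immediately at day 0; it finishes at day 8.
After J (finishes day 8), P can start at day 8 and finishes at day 14.
M cannot begin until J (finishes day 8, plus 2-day gap → day 10). It runs from day 10 to 10 + 4 = day 14.
N needs all of M (finishes day 14, plus 3-day gap → day 17); P (finishes day 14). That puts its earliest start at day 17; it finishes at 17 + 12 = day 29.
L waits on J (finishes day 8), so it starts at day 8 and finishes at 8 + 3 = day 11.
O has to wait for N (finishes day 29); L (finishes day 11); J (finishes day 8). The latest of these is day 29, so O runs day 29 to 29 + 10 = day 39.

39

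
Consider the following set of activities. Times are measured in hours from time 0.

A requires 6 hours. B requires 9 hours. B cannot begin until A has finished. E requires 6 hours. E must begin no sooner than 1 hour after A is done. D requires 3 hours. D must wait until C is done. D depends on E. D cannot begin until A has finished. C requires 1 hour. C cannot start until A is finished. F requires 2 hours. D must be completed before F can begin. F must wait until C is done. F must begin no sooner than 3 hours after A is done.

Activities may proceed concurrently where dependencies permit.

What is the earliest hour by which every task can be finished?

18

A can start immediately at hour 0; it finishes at hour 6.
After A (finishes hour 6, plus 1-hour gap → hour 7), E can start at hour 7 and finishes at hour 13.
C cannot begin until A (finishes hour 6). It runs from hour 6 to 6 + 1 = hour 7.
D cannot start until C (finishes hour 7); E (finishes hour 13); A (finishes hour 6). The controlling bound is hour 13, so D finishes at 13 + 3 = hour 16.
F cannot start until D (finishes hour 16); C (finishes hour 7); A (finishes hour 6, plus 3-hour gap → hour 9). The controlling bound is hour 16, so F finishes at 16 + 2 = hour 18.
B waits on A (finishes hour 6), so it starts at hour 6 and finishes at 6 + 9 = hour 15.
All tasks are finished once the last one completes. Finish times: A at 6, B at 15, C at 7, D at 16, E at 13, F at 18. The latest is hour 18.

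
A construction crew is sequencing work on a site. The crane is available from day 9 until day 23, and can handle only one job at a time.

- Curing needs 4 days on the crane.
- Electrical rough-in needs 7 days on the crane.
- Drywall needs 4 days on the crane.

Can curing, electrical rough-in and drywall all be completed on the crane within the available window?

The crane window is 23 − 9 = 14 days.
Running back to back, the jobs need 4 + 7 + 4 = 15 days on the crane.
Since 15 > 14, they cannot all fit.

No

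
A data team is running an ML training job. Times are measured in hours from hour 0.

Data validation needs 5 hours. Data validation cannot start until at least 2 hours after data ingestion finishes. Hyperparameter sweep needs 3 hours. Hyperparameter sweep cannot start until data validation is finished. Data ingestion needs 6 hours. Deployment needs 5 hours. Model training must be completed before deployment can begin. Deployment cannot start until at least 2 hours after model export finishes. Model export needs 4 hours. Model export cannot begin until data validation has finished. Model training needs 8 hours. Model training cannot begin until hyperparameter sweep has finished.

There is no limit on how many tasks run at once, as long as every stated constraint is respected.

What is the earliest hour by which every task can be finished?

Nothing blocks data ingestion, so it runs from hour 0 to hour 6.
After data ingestion (finishes hour 6, plus 2-hour gap → hour 8), data validation can start at hour 8 and finishes at hour 13.
After data validation (finishes hour 13), model export can start at hour 13 and finishes at hour 17.
Hyperparameter sweep waits on data validation (finishes hour 13), so it starts at hour 13 and finishes at 13 + 3 = hour 16.
Model training cannot begin until hyperparameter sweep (finishes hour 16). It runs from hour 16 to 16 + 8 = hour 24.
Deployment cannot start until model training (finishes hour 24); model export (finishes hour 17, plus 2-hour gap → hour 19). The controlling bound is hour 24, so deployment finishes at 24 + 5 = hour 29.
All tasks are finished once the last one completes. Finish times: Data ingestion at 6, Data validation at 13, Hyperparameter sweep at 16, Model training at 24, Model export at 17, Deployment at 29. The latest is hour 29.

29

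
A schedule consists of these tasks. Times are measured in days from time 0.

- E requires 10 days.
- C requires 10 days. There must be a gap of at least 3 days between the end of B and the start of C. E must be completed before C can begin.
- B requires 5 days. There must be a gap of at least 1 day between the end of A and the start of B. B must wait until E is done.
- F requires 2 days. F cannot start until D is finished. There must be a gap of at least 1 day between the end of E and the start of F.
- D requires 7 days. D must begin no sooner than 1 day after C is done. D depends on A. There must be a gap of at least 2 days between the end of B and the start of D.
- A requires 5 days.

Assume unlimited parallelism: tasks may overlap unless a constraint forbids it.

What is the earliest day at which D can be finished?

36

E can start immediately at day 0; it finishes at day 10.
Nothing blocks A, so it runs from day 0 to day 5.
B needs all of A (finishes day 5, plus 1-day gap → day 6); E (finishes day 10). That puts its earliest start at day 10; it finishes at 10 + 5 = day 15.
C cannot start until B (finishes day 15, plus 3-day gap → day 18); E (finishes day 10). The controlling bound is day 18, so C finishes at 18 + 10 = day 28.
D needs all of C (finishes day 28, plus 1-day gap → day 29); A (finishes day 5); B (finishes day 15, plus 2-day gap → day 17). That puts its earliest start at day 29; it finishes at 29 + 7 = day 36.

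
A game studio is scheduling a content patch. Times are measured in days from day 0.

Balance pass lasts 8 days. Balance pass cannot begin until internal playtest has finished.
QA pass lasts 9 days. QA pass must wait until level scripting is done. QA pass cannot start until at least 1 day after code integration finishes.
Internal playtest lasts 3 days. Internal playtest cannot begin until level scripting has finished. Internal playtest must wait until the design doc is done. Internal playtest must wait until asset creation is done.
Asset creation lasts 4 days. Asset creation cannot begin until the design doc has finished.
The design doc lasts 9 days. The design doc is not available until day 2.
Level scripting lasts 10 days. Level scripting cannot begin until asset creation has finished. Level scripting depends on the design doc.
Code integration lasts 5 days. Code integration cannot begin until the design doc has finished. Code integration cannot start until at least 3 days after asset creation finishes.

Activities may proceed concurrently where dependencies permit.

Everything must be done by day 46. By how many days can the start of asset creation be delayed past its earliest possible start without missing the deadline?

The design doc waits on its own release at day 2, so it starts at day 2 and finishes at 2 + 9 = day 11.
After the design doc (finishes day 11), asset creation can start at day 11 and finishes at day 15.

Working backward from the deadline:
Balance pass has no dependents, so it just needs to finish by day 46. Starting by 46 − 8 = day 38 achieves that.
Internal playtest has to be done before balance pass (must start by day 38). That means finishing by day 38, i.e. starting by 38 − 3 = day 35.
QA pass must finish by day 46; it takes 9 days, so it must start by 46 − 9 = day 37.
Level scripting has several dependents: internal playtest (must start by day 35); QA pass (must start by day 37). The earliest of those limits is day 35, so level scripting must start by 35 − 10 = day 25.
Since QA pass (must start by day 37, minus 1-day gap → day 36) depends on it, code integration must finish by day 36. Backing off its 5-day duration gives a latest start of day 31.
Asset creation must finish in time for level scripting (must start by day 25); code integration (must start by day 31, minus 3-day gap → day 28); internal playtest (must start by day 35). The tightest is day 25, so asset creation must start by 25 − 4 = day 21.
So asset creation can start as early as day 11 and as late as day 21, giving 21 − 11 = 10 days of slack.

10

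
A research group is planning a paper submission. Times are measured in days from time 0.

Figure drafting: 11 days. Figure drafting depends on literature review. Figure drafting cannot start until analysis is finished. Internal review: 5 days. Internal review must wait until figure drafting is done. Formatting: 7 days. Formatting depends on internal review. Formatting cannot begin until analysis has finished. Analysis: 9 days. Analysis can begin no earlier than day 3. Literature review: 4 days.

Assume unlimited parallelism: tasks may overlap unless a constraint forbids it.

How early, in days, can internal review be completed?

After its own release at day 3, analysis can start at day 3 and finishes at day 12.
Nothing blocks literature review, so it runs from day 0 to day 4.
Figure drafting needs all of literature review (finishes day 4); analysis (finishes day 12). That puts its earliest start at day 12; it finishes at 12 + 11 = day 23.
Internal review cannot begin until figure drafting (finishes day 23). It runs from day 23 to 23 + 5 = day 28.

28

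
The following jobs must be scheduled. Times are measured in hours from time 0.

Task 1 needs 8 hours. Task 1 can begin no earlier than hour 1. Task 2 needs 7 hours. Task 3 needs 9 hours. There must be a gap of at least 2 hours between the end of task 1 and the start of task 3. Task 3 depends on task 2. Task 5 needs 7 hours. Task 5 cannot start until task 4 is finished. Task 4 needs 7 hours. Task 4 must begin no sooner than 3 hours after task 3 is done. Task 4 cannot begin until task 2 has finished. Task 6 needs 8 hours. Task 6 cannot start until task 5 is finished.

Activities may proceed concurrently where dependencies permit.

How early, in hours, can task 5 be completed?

37

Task 2 can start immediately at hour 0; it finishes at hour 7.
Task 1 waits on its own release at hour 1, so it starts at hour 1 and finishes at 1 + 8 = hour 9.
For task 3: task 1 (finishes hour 9, plus 2-hour gap → hour 11); task 2 (finishes hour 7). Taking the maximum gives a start of hour 11, and it finishes at 11 + 9 = hour 20.
Task 4 cannot start until task 3 (finishes hour 20, plus 3-hour gap → hour 23); task 2 (finishes hour 7). The controlling bound is hour 23, so task 4 finishes at 23 + 7 = hour 30.
Task 5 waits on task 4 (finishes hour 30), so it starts at hour 30 and finishes at 30 + 7 = hour 37.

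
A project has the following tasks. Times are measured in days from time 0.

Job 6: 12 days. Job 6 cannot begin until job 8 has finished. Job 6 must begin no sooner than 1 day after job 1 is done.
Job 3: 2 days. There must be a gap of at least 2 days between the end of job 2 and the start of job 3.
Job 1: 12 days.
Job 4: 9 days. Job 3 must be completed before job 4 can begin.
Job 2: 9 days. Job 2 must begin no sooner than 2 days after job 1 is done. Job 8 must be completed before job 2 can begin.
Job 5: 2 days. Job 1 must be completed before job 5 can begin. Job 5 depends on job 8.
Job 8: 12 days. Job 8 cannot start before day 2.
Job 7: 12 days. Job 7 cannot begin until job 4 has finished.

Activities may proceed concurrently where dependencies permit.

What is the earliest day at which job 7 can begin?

Job 8 waits on its own release at day 2, so it starts at day 2 and finishes at 2 + 12 = day 14.
Nothing blocks job 1, so it runs from day 0 to day 12.
For job 2: job 1 (finishes day 12, plus 2-day gap → day 14); job 8 (finishes day 14). Taking the maximum gives a start of day 14, and it finishes at 14 + 9 = day 23.
After job 2 (finishes day 23, plus 2-day gap → day 25), job 3 can start at day 25 and finishes at day 27.
After job 3 (finishes day 27), job 4 can start at day 27 and finishes at day 36.
Job 7 waits on job 4 (finishes day 36), so the earliest it can start is day 36.

36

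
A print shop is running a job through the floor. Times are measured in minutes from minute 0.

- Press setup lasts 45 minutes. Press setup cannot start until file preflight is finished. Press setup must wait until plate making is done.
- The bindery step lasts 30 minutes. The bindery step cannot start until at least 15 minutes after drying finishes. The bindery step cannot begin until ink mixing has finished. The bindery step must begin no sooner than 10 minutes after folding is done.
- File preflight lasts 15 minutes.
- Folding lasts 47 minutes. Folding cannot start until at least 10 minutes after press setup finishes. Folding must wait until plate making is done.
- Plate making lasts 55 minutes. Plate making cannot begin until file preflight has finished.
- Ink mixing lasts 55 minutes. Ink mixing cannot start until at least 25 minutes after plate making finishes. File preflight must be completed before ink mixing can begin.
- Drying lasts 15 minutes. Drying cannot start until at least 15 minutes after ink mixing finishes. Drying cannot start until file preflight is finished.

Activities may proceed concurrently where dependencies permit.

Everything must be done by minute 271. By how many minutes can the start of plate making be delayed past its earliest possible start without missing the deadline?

46

Nothing blocks file preflight, so it runs from minute 0 to minute 15.
After file preflight (finishes minute 15), plate making can start at minute 15 and finishes at minute 70.

Working backward from the deadline:
The bindery step has no dependents, so it just needs to finish by minute 271. Starting by 271 − 30 = minute 241 achieves that.
Drying must finish before the bindery step (must start by minute 241, minus 15-minute gap → minute 226). With a 15-minute duration, drying must start by 226 − 15 = minute 211.
Ink mixing has several dependents: drying (must start by minute 211, minus 15-minute gap → minute 196); the bindery step (must start by minute 241). The earliest of those limits is minute 196, so ink mixing must start by 196 − 55 = minute 141.
Folding has to be done before the bindery step (must start by minute 241, minus 10-minute gap → minute 231). That means finishing by minute 231, i.e. starting by 231 − 47 = minute 184.
Since folding (must start by minute 184, minus 10-minute gap → minute 174) depends on it, press setup must finish by minute 174. Backing off its 45-minute duration gives a latest start of minute 129.
For plate making: ink mixing (must start by minute 141, minus 25-minute gap → minute 116); press setup (must start by minute 129); folding (must start by minute 184). The most restrictive is minute 116; with a 55-minute duration, plate making must start by minute 61.
So plate making can start as early as minute 15 and as late as minute 61, giving 61 − 15 = 46 minutes of slack.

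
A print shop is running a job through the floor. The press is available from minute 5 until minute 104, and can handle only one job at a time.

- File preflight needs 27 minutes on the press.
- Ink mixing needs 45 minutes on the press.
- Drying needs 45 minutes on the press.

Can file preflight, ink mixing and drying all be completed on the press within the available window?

The press window is 104 − 5 = 99 minutes.
Running back to back, the jobs need 27 + 45 + 45 = 117 minutes on the press.
Since 117 > 99, they cannot all fit.

No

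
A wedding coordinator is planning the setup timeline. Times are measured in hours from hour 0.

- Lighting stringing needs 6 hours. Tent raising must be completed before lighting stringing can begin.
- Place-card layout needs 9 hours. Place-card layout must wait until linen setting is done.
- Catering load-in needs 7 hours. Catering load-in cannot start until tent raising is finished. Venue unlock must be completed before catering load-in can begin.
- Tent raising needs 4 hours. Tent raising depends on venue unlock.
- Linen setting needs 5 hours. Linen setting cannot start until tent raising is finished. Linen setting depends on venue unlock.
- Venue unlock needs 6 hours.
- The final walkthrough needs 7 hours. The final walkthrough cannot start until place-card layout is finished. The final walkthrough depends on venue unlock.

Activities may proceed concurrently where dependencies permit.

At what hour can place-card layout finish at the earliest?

24

Venue unlock has no prerequisites, so it starts at hour 0 and finishes at hour 6.
Tent raising waits on venue unlock (finishes hour 6), so it starts at hour 6 and finishes at 6 + 4 = hour 10.
Linen setting cannot start until tent raising (finishes hour 10); venue unlock (finishes hour 6). The controlling bound is hour 10, so linen setting finishes at 10 + 5 = hour 15.
Place-card layout cannot begin until linen setting (finishes hour 15). It runs from hour 15 to 15 + 9 = hour 24.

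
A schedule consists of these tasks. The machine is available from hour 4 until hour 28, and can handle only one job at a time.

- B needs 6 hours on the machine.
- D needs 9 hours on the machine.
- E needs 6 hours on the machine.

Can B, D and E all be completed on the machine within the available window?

The machine window is 28 − 4 = 24 hours.
Running back to back, the jobs need 6 + 9 + 6 = 21 hours on the machine.
Since 21 ≤ 24, they fit within the window.

Yes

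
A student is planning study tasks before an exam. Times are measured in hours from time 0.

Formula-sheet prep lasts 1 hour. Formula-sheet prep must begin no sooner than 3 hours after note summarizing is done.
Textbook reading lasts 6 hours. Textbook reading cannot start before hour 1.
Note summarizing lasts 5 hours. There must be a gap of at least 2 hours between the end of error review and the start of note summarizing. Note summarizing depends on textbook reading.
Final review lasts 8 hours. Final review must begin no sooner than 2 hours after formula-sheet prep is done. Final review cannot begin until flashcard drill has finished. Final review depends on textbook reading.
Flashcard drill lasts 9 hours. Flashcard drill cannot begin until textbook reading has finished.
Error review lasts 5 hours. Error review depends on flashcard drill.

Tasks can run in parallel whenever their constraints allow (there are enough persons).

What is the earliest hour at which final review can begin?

34

Textbook reading cannot begin until its own release at hour 1. It runs from hour 1 to 1 + 6 = hour 7.
After textbook reading (finishes hour 7), flashcard drill can start at hour 7 and finishes at hour 16.
Error review cannot begin until flashcard drill (finishes hour 16). It runs from hour 16 to 16 + 5 = hour 21.
Note summarizing has to wait for error review (finishes hour 21, plus 2-hour gap → hour 23); textbook reading (finishes hour 7). The latest of these is hour 23, so note summarizing runs hour 23 to 23 + 5 = hour 28.
Formula-sheet prep cannot begin until note summarizing (finishes hour 28, plus 3-hour gap → hour 31). It runs from hour 31 to 31 + 1 = hour 32.
Final review waits on formula-sheet prep (finishes hour 32, plus 2-hour gap → hour 34); flashcard drill (finishes hour 16); textbook reading (finishes hour 7). The latest of these is hour 34, which is the earliest final review can start.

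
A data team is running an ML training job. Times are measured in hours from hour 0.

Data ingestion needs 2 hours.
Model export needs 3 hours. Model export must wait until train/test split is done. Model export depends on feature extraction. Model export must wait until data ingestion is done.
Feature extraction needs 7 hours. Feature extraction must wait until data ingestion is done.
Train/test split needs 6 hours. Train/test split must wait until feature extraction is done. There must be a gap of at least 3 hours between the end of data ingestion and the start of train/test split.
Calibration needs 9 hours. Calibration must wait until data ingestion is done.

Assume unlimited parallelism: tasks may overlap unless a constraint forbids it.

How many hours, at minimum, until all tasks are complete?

Data ingestion can start immediately at hour 0; it finishes at hour 2.
After data ingestion (finishes hour 2), calibration can start at hour 2 and finishes at hour 11.
Feature extraction cannot begin until data ingestion (finishes hour 2). It runs from hour 2 to 2 + 7 = hour 9.
Train/test split has to wait for feature extraction (finishes hour 9); data ingestion (finishes hour 2, plus 3-hour gap → hour 5). The latest of these is hour 9, so train/test split runs hour 9 to 9 + 6 = hour 15.
Model export needs all of train/test split (finishes hour 15); feature extraction (finishes hour 9); data ingestion (finishes hour 2). That puts its earliest start at hour 15; it finishes at 15 + 3 = hour 18.
All tasks are finished once the last one completes. Finish times: Data ingestion at 2, Feature extraction at 9, Train/test split at 15, Calibration at 11, Model export at 18. The latest is hour 18.

18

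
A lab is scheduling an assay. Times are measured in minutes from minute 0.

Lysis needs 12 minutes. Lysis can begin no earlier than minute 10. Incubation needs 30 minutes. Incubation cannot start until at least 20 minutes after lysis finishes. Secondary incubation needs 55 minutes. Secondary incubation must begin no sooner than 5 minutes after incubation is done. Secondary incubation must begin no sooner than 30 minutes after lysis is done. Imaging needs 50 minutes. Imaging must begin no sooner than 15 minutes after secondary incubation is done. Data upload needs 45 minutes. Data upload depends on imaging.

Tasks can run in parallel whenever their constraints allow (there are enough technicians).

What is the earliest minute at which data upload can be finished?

Lysis waits on its own release at minute 10, so it starts at minute 10 and finishes at 10 + 12 = minute 22.
Incubation cannot begin until lysis (finishes minute 22, plus 20-minute gap → minute 42). It runs from minute 42 to 42 + 30 = minute 72.
Secondary incubation needs all of incubation (finishes minute 72, plus 5-minute gap → minute 77); lysis (finishes minute 22, plus 30-minute gap → minute 52). That puts its earliest start at minute 77; it finishes at 77 + 55 = minute 132.
After secondary incubation (finishes minute 132, plus 15-minute gap → minute 147), imaging can start at minute 147 and finishes at minute 197.
After imaging (finishes minute 197), data upload can start at minute 197 and finishes at minute 242.

242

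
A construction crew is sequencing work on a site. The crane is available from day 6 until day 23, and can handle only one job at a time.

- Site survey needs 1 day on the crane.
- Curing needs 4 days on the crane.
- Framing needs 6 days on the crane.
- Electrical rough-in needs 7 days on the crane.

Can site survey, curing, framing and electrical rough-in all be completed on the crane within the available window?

The crane window is 23 − 6 = 17 days.
Running back to back, the jobs need 1 + 4 + 6 + 7 = 18 days on the crane.
Since 18 > 17, they cannot all fit.

No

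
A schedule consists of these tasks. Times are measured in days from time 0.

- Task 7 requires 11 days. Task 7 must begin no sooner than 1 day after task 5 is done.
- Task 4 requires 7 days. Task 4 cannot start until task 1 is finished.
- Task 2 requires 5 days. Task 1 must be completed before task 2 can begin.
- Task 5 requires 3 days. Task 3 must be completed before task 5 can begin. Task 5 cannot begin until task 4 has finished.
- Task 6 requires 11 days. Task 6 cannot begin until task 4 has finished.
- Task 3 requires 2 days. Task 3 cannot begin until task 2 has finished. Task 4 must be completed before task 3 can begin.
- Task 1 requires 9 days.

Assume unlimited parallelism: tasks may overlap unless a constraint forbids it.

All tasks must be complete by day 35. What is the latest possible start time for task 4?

Task 7 must finish by day 35; it takes 11 days, so it must start by 35 − 11 = day 24.
Task 5 feeds into task 7 (must start by day 24, minus 1-day gap → day 23); so task 5 must finish by day 23 and therefore start by day 20.
Task 3 feeds into task 5 (must start by day 20); so task 3 must finish by day 20 and therefore start by day 18.
Task 6 must finish by day 35; it takes 11 days, so it must start by 35 − 11 = day 24.
For task 4: task 3 (must start by day 18); task 5 (must start by day 20); task 6 (must start by day 24). The most restrictive is day 18; with a 7-day duration, task 4 must start by day 11.

11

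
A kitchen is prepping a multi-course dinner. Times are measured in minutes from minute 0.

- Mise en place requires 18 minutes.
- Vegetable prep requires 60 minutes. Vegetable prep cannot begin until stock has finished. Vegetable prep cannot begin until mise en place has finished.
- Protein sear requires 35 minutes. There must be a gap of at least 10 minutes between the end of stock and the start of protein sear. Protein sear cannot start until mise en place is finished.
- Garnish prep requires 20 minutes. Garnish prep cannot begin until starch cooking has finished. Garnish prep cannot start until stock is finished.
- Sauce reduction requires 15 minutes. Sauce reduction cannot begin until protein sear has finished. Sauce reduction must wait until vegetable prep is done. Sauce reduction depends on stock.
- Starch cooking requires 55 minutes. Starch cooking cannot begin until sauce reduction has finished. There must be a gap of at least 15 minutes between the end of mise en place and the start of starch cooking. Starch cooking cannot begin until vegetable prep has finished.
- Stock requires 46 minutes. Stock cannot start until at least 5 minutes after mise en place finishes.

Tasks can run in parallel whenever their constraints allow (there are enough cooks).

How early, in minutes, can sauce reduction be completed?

Nothing blocks mise en place, so it runs from minute 0 to minute 18.
After mise en place (finishes minute 18, plus 5-minute gap → minute 23), stock can start at minute 23 and finishes at minute 69.
For vegetable prep: stock (finishes minute 69); mise en place (finishes minute 18). Taking the maximum gives a start of minute 69, and it finishes at 69 + 60 = minute 129.
Protein sear has to wait for stock (finishes minute 69, plus 10-minute gap → minute 79); mise en place (finishes minute 18). The latest of these is minute 79, so protein sear runs minute 79 to 79 + 35 = minute 114.
Sauce reduction has to wait for protein sear (finishes minute 114); vegetable prep (finishes minute 129); stock (finishes minute 69). The latest of these is minute 129, so sauce reduction runs minute 129 to 129 + 15 = minute 144.

144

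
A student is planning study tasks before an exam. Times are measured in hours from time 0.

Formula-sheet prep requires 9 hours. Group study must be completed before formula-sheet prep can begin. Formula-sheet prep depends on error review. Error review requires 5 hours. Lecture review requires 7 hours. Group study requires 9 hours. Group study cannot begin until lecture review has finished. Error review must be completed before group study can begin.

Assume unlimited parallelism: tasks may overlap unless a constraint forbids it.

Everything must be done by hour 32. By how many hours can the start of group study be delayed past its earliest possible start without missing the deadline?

7

Nothing blocks error review, so it runs from hour 0 to hour 5.
Nothing blocks lecture review, so it runs from hour 0 to hour 7.
Group study has to wait for lecture review (finishes hour 7); error review (finishes hour 5). The latest of these is hour 7, so group study runs hour 7 to 7 + 9 = hour 16.

Working backward from the deadline:
To finish by hour 32, formula-sheet prep (duration 9) must start no later than hour 23.
Group study has to be done before formula-sheet prep (must start by hour 23). That means finishing by hour 23, i.e. starting by 23 − 9 = hour 14.
So group study can start as early as hour 7 and as late as hour 14, giving 14 − 7 = 7 hours of slack.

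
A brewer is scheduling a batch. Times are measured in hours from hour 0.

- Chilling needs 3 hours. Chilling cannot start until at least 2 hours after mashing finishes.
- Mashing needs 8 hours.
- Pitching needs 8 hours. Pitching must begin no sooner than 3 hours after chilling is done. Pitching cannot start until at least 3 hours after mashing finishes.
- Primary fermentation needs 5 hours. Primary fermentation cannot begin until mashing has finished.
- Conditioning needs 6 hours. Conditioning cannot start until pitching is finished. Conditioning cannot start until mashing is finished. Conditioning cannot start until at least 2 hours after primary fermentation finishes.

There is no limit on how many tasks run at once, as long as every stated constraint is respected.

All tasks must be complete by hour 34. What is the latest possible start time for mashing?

4

Conditioning must finish by hour 34; it takes 6 hours, so it must start by 34 − 6 = hour 28.
Pitching has to be done before conditioning (must start by hour 28). That means finishing by hour 28, i.e. starting by 28 − 8 = hour 20.
Since pitching (must start by hour 20, minus 3-hour gap → hour 17) depends on it, chilling must finish by hour 17. Backing off its 3-hour duration gives a latest start of hour 14.
Primary fermentation has to be done before conditioning (must start by hour 28, minus 2-hour gap → hour 26). That means finishing by hour 26, i.e. starting by 26 − 5 = hour 21.
Mashing must finish in time for chilling (must start by hour 14, minus 2-hour gap → hour 12); pitching (must start by hour 20, minus 3-hour gap → hour 17); primary fermentation (must start by hour 21); conditioning (must start by hour 28). The tightest is hour 12, so mashing must start by 12 − 8 = hour 4.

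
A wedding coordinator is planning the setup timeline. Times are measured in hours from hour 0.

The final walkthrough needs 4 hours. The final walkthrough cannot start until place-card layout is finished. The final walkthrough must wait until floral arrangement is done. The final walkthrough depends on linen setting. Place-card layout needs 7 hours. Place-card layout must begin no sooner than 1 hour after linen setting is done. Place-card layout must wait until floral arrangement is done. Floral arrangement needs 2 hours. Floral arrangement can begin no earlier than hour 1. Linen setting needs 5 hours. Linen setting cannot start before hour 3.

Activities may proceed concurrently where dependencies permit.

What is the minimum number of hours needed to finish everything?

After its own release at hour 1, floral arrangement can start at hour 1 and finishes at hour 3.
Linen setting cannot begin until its own release at hour 3. It runs from hour 3 to 3 + 5 = hour 8.
Place-card layout cannot start until linen setting (finishes hour 8, plus 1-hour gap → hour 9); floral arrangement (finishes hour 3). The controlling bound is hour 9, so place-card layout finishes at 9 + 7 = hour 16.
The final walkthrough has to wait for place-card layout (finishes hour 16); floral arrangement (finishes hour 3); linen setting (finishes hour 8). The latest of these is hour 16, so the final walkthrough runs hour 16 to 16 + 4 = hour 20.
All tasks are finished once the last one completes. Finish times: Linen setting at 8, Floral arrangement at 3, Place-card layout at 16, The final walkthrough at 20. The latest is hour 20.

20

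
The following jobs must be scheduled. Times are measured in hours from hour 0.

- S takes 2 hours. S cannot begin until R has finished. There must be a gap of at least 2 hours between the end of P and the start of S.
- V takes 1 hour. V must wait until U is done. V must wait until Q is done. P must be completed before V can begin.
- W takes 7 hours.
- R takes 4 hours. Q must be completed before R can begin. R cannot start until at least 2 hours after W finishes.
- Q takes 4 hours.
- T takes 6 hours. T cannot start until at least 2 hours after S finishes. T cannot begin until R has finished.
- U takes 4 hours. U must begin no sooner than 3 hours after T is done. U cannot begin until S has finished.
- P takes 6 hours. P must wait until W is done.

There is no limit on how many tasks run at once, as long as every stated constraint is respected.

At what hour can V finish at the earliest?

33

W has no prerequisites, so it starts at hour 0 and finishes at hour 7.
After W (finishes hour 7), P can start at hour 7 and finishes at hour 13.
Q has no prerequisites, so it starts at hour 0 and finishes at hour 4.
R needs all of Q (finishes hour 4); W (finishes hour 7, plus 2-hour gap → hour 9). That puts its earliest start at hour 9; it finishes at 9 + 4 = hour 13.
S cannot start until R (finishes hour 13); P (finishes hour 13, plus 2-hour gap → hour 15). The controlling bound is hour 15, so S finishes at 15 + 2 = hour 17.
For T: S (finishes hour 17, plus 2-hour gap → hour 19); R (finishes hour 13). Taking the maximum gives a start of hour 19, and it finishes at 19 + 6 = hour 25.
U cannot start until T (finishes hour 25, plus 3-hour gap → hour 28); S (finishes hour 17). The controlling bound is hour 28, so U finishes at 28 + 4 = hour 32.
V needs all of U (finishes hour 32); Q (finishes hour 4); P (finishes hour 13). That puts its earliest start at hour 32; it finishes at 32 + 1 = hour 33.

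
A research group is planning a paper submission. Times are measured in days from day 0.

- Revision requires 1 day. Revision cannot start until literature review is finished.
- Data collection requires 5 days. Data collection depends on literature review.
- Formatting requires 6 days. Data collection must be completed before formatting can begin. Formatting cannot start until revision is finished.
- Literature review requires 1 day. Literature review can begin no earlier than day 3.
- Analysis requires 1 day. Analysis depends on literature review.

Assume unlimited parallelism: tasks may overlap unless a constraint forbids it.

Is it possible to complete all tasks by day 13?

Literature review cannot begin until its own release at day 3. It runs from day 3 to 3 + 1 = day 4.
After literature review (finishes day 4), revision can start at day 4 and finishes at day 5.
Analysis waits on literature review (finishes day 4), so it starts at day 4 and finishes at 4 + 1 = day 5.
Data collection waits on literature review (finishes day 4), so it starts at day 4 and finishes at 4 + 5 = day 9.
For formatting: data collection (finishes day 9); revision (finishes day 5). Taking the maximum gives a start of day 9, and it finishes at 9 + 6 = day 15.
The earliest everything can be done is day 15, which is after the deadline of 13, so it is not possible.

No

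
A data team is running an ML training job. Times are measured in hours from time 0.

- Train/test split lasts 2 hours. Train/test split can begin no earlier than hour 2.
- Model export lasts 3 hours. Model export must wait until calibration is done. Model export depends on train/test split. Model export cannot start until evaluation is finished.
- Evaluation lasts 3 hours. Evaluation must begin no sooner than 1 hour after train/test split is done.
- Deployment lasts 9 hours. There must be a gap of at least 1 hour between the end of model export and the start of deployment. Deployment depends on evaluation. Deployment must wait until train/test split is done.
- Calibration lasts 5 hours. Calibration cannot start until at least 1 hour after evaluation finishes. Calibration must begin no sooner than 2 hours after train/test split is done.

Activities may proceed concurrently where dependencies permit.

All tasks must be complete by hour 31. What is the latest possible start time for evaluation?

Deployment must finish by hour 31; it takes 9 hours, so it must start by 31 − 9 = hour 22.
Since deployment (must start by hour 22, minus 1-hour gap → hour 21) depends on it, model export must finish by hour 21. Backing off its 3-hour duration gives a latest start of hour 18.
Since model export (must start by hour 18) depends on it, calibration must finish by hour 18. Backing off its 5-hour duration gives a latest start of hour 13.
Evaluation must finish in time for calibration (must start by hour 13, minus 1-hour gap → hour 12); model export (must start by hour 18); deployment (must start by hour 22). The tightest is hour 12, so evaluation must start by 12 − 3 = hour 9.

9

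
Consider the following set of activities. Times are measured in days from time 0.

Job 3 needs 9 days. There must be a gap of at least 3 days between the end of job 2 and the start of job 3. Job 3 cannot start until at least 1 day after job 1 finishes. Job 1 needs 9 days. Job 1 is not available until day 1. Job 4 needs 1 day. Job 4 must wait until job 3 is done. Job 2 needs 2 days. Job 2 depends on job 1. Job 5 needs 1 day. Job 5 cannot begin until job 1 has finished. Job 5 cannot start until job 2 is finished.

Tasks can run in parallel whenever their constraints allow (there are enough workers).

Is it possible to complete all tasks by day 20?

Job 1 waits on its own release at day 1, so it starts at day 1 and finishes at 1 + 9 = day 10.
Job 2 waits on job 1 (finishes day 10), so it starts at day 10 and finishes at 10 + 2 = day 12.
For job 5: job 1 (finishes day 10); job 2 (finishes day 12). Taking the maximum gives a start of day 12, and it finishes at 12 + 1 = day 13.
Job 3 has to wait for job 2 (finishes day 12, plus 3-day gap → day 15); job 1 (finishes day 10, plus 1-day gap → day 11). The latest of these is day 15, so job 3 runs day 15 to 15 + 9 = day 24.
Job 4 waits on job 3 (finishes day 24), so it starts at day 24 and finishes at 24 + 1 = day 25.
The earliest everything can be done is day 25, which is after the deadline of 20, so it is not possible.

No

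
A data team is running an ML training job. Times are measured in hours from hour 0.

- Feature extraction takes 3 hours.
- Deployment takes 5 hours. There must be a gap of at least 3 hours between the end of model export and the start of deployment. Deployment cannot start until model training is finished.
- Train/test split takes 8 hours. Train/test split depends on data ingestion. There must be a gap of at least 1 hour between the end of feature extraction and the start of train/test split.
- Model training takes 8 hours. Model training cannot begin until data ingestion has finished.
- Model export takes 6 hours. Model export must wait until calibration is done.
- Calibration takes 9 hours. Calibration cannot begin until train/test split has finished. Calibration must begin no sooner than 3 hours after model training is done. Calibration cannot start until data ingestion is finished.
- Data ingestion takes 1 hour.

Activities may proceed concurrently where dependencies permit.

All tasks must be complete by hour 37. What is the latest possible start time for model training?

3

To finish by hour 37, deployment (duration 5) must start no later than hour 32.
Model export must finish before deployment (must start by hour 32, minus 3-hour gap → hour 29). With a 6-hour duration, model export must start by 29 − 6 = hour 23.
Since model export (must start by hour 23) depends on it, calibration must finish by hour 23. Backing off its 9-hour duration gives a latest start of hour 14.
Model training must finish in time for calibration (must start by hour 14, minus 3-hour gap → hour 11); deployment (must start by hour 32). The tightest is hour 11, so model training must start by 11 − 8 = hour 3.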